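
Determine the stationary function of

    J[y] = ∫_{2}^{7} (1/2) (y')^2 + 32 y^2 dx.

The Lagrangian is L = (1/2) (y')^2 + 32 y^2.
Compute ∂L/∂y = 64y, ∂L/∂y' = y'.
The Euler-Lagrange equation d/dx(∂L/∂y') − ∂L/∂y = 0 reduces to
    y'' − 64 y = 0.
Its general solution is
    y(x) = A e^(8x) + B e^(−8x),
with A, B fixed by the endpoint conditions.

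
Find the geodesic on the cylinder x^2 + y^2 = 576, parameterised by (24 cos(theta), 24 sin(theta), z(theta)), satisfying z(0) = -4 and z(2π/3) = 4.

Parameterise the cylinder of radius R = 24 as
    r(θ) = (24 cos θ, 24 sin θ, z(θ)).
The arc-length element is
    ds = sqrt(576 + (dz/dθ)^2) dθ,
so the Lagrangian is L = sqrt(576 + z'^2).
L depends on z' only, not on z or θ, so ∂L/∂z = 0 and
    ∂L/∂z' = z' / sqrt(576 + z'^2).
The Euler-Lagrange equation gives
    d/dθ( z' / sqrt(576 + z'^2) ) = 0,
so z' is constant. Integrating once:
    z(θ) = a θ + b,
a helix on the cylinder (a straight line when the cylinder is unrolled). The constants a, b are determined by the endpoint conditions.
With endpoint conditions z(0) = -4 and z(2π/3) = 4: from z(0) = b we get b = -4, and a·2π/3 + -4 = 4 gives a = 12/π, so
    z(θ) = (12/π) θ − 4.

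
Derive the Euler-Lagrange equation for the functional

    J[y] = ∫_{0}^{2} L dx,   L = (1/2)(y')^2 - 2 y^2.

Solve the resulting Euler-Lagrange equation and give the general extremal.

The Lagrangian is L = (1/2)(y')^2 - 2 y^2.
∂L/∂y = -4y.
∂L/∂y' = y'.
The Euler-Lagrange equation d/dx(∂L/∂y') − ∂L/∂y = 0 becomes:
    y'' + 4 y = 0
General solution: y(x) = A sin(2x) + B cos(2x), where A and B are arbitrary constants fixed by the endpoint conditions.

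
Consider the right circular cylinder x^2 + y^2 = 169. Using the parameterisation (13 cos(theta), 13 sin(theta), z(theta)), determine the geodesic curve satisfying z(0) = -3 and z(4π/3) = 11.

Parameterise the cylinder of radius R = 13 as
    r(θ) = (13 cos θ, 13 sin θ, z(θ)).
The arc-length element is
    ds = sqrt(169 + (dz/dθ)^2) dθ,
so the Lagrangian is L = sqrt(169 + z'^2).
L depends on z' only, not on z or θ, so ∂L/∂z = 0 and
    ∂L/∂z' = z' / sqrt(169 + z'^2).
The Euler-Lagrange equation gives
    d/dθ( z' / sqrt(169 + z'^2) ) = 0,
so z' is constant. Integrating once:
    z(θ) = a θ + b,
a helix on the cylinder (a straight line when the cylinder is unrolled). The constants a, b are determined by the endpoint conditions.
With endpoint conditions z(0) = -3 and z(4π/3) = 11: from z(0) = b we get b = -3, and a·4π/3 + -3 = 11 gives a = 21/(2π), so
    z(θ) = (21/(2π)) θ − 3.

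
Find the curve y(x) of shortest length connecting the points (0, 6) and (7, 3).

Arc-length functional: J[y] = ∫ sqrt(1 + (y')^2) dx.
Lagrangian L = sqrt(1 + (y')^2) has no explicit y dependence, so ∂L/∂y = 0 and the Euler-Lagrange equation gives
    d/dx( y' / sqrt(1 + (y')^2) ) = 0  ⇒  y' / sqrt(1 + (y')^2) = const.
Hence y' is constant, so y(x) is affine.
Fitting the endpoints (0, 6) and (7, 3):
    slope m = (3 − 6) / (7 − 0) = -3/7,
    intercept c = 6 − m·0 = 6.
Extremal: y(x) = (-3/7) x + 6.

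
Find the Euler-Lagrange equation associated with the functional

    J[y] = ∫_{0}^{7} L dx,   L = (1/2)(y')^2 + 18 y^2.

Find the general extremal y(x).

The Lagrangian is L = (1/2)(y')^2 + 18 y^2.
∂L/∂y = 36y.
∂L/∂y' = y'.
The Euler-Lagrange equation d/dx(∂L/∂y') − ∂L/∂y = 0 becomes:
    y'' - 36 y = 0
General solution: y(x) = A e^(6x) + B e^(-6x), where A and B are arbitrary constants fixed by the endpoint conditions.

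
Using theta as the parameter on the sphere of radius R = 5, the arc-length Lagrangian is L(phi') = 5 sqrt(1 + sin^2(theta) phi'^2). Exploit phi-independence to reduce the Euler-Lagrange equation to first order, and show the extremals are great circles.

On the sphere of radius R = 5 with spherical coordinates (θ, φ), the induced metric is
    ds^2 = 25(dθ^2 + sin^2(θ) dφ^2).
Parameterise by θ; the arc-length functional is
    J[φ] = ∫ 5 sqrt(1 + sin^2(θ) (dφ/dθ)^2) dθ,
so L = 5 sqrt(1 + sin^2(θ) φ'^2). Compute
    ∂L/∂φ = 0  (L has no explicit φ dependence),
    ∂L/∂φ' = 5 sin^2(θ) φ' / sqrt(1 + sin^2(θ) φ'^2).
Since ∂L/∂φ = 0, the Euler-Lagrange equation
    d/dθ(∂L/∂φ') − ∂L/∂φ = 0
reduces to d/dθ(∂L/∂φ') = 0, i.e. the momentum conjugate to φ is conserved:
    5 sin^2(θ) φ' / sqrt(1 + sin^2(θ) φ'^2) = C.
The overall factor of 5 is constant, so dividing through gives Clairaut's relation sin^2(θ) φ' / sqrt(1 + sin^2(θ) φ'^2) = C' (with C' = C/5). Solving for φ' and integrating gives the great-circle family
    cot(θ) = A cos(φ − φ_0),
i.e. the intersection of the sphere with a plane through the origin. The two constants A and φ_0 (equivalently C and one phase) are fixed by the two endpoint conditions.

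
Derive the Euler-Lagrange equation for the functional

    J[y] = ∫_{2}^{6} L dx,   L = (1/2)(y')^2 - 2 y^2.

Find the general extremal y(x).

The Lagrangian is L = (1/2)(y')^2 - 2 y^2.
∂L/∂y = -4y.
∂L/∂y' = y'.
The Euler-Lagrange equation d/dx(∂L/∂y') − ∂L/∂y = 0 becomes:
    y'' + 4 y = 0
General solution: y(x) = A sin(2x) + B cos(2x), where A and B are arbitrary constants fixed by the endpoint conditions.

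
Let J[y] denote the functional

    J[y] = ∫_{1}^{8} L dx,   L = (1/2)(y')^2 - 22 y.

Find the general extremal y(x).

The Lagrangian is L = (1/2)(y')^2 - 22 y.
∂L/∂y = -22.
∂L/∂y' = y'.
The Euler-Lagrange equation d/dx(∂L/∂y') − ∂L/∂y = 0 becomes:
    y'' + 22 = 0
General solution: y(x) = -11 x^2 + A x + B, where A and B are arbitrary constants fixed by the endpoint conditions.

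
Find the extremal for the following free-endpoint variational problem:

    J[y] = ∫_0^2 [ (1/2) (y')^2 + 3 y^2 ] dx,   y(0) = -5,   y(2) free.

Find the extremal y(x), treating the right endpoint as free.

The Lagrangian L = (1/2) (y')^2 + 3 y^2 gives
    ∂L/∂y = 6 y,   ∂L/∂y' = y'.
Euler-Lagrange: y'' − 6 y = 0.
With k = sqrt(6), the general solution is
    y(x) = A cosh(sqrt(6) x) + B sinh(sqrt(6) x).
Fixed left endpoint y(0) = -5 ⇒ A = -5.
The right endpoint x = 2 is free, so the natural (transversality) condition is ∂L/∂y' |_{x=2} = 0, i.e. y'(2) = 0.
Compute y'(x) = A k sinh(k x) + B k cosh(k x), so
    y'(2) = A k sinh(k·2) + B k cosh(k·2) = 0
    ⇒ B = −A tanh(k·2) = 5 tanh(sqrt(6)·2).
Therefore the extremal is
    y(x) = −5 cosh(sqrt(6) x) + 5 tanh(sqrt(6)·2) sinh(sqrt(6) x).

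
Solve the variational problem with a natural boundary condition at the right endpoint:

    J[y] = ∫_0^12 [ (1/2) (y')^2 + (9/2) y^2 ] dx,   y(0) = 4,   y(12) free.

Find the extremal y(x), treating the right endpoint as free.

The Lagrangian L = (1/2) (y')^2 + (9/2) y^2 gives
    ∂L/∂y = 9 y,   ∂L/∂y' = y'.
Euler-Lagrange: y'' − 9 y = 0.
With k = 3, the general solution is
    y(x) = A cosh(3 x) + B sinh(3 x).
Fixed left endpoint y(0) = 4 ⇒ A = 4.
The right endpoint x = 12 is free, so the natural (transversality) condition is ∂L/∂y' |_{x=12} = 0, i.e. y'(12) = 0.
Compute y'(x) = A k sinh(k x) + B k cosh(k x), so
    y'(12) = A k sinh(k·12) + B k cosh(k·12) = 0
    ⇒ B = −A tanh(k·12) = − 4 tanh(3·12).
Therefore the extremal is
    y(x) = 4 cosh(3 x) − 4 tanh(3·12) sinh(3 x).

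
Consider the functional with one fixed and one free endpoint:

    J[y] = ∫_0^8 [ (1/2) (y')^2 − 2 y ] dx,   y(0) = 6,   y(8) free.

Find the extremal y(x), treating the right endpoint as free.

The Lagrangian L = (1/2) (y')^2 − 2 y gives
    ∂L/∂y = −2,   ∂L/∂y' = y'.
Euler-Lagrange: d/dx(y') − (−2) = 0, i.e. y'' + 2 = 0, so
    y(x) = −(2/2) x^2 + C1 x + C2.
Fixed left endpoint y(0) = 6 ⇒ C2 = 6.
The right endpoint x = 8 is free, so the natural (transversality) condition is ∂L/∂y' |_{x=8} = 0, i.e. y'(8) = 0.
Compute y'(x) = −2 x + C1, so y'(8) = −16 + C1 = 0 ⇒ C1 = 16.
Therefore the extremal is
    y(x) = −x^2 + 16 x + 6.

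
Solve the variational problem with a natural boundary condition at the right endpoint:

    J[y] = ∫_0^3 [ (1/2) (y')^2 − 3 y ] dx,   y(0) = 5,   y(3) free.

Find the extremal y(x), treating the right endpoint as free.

The Lagrangian L = (1/2) (y')^2 − 3 y gives
    ∂L/∂y = −3,   ∂L/∂y' = y'.
Euler-Lagrange: d/dx(y') − (−3) = 0, i.e. y'' + 3 = 0, so
    y(x) = −(3/2) x^2 + C1 x + C2.
Fixed left endpoint y(0) = 5 ⇒ C2 = 5.
The right endpoint x = 3 is free, so the natural (transversality) condition is ∂L/∂y' |_{x=3} = 0, i.e. y'(3) = 0.
Compute y'(x) = −3 x + C1, so y'(3) = −9 + C1 = 0 ⇒ C1 = 9.
Therefore the extremal is
    y(x) = −(3/2) x^2 + 9 x + 5.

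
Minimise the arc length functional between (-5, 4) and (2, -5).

Arc-length functional: J[y] = ∫ sqrt(1 + (y')^2) dx.
Lagrangian L = sqrt(1 + (y')^2) has no explicit y dependence, so ∂L/∂y = 0 and the Euler-Lagrange equation gives
    d/dx( y' / sqrt(1 + (y')^2) ) = 0  ⇒  y' / sqrt(1 + (y')^2) = const.
Hence y' is constant, so y(x) is affine.
Fitting the endpoints (-5, 4) and (2, -5):
    slope m = ((-5) − 4) / (2 − (-5)) = -9/7,
    intercept c = 4 − m·(-5) = -17/7.
Extremal: y(x) = (-9/7) x - 17/7.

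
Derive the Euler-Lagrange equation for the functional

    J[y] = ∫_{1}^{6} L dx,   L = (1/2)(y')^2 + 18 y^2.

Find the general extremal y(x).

The Lagrangian is L = (1/2)(y')^2 + 18 y^2.
∂L/∂y = 36y.
∂L/∂y' = y'.
The Euler-Lagrange equation d/dx(∂L/∂y') − ∂L/∂y = 0 becomes:
    y'' - 36 y = 0
General solution: y(x) = A e^(6x) + B e^(-6x), where A and B are arbitrary constants fixed by the endpoint conditions.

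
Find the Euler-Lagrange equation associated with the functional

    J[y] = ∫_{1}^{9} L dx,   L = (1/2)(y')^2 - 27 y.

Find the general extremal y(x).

The Lagrangian is L = (1/2)(y')^2 - 27 y.
∂L/∂y = -27.
∂L/∂y' = y'.
The Euler-Lagrange equation d/dx(∂L/∂y') − ∂L/∂y = 0 becomes:
    y'' + 27 = 0
General solution: y(x) = -(27/2) x^2 + A x + B, where A and B are arbitrary constants fixed by the endpoint conditions.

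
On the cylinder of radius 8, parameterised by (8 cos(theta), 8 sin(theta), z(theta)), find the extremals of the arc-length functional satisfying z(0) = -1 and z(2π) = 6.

Parameterise the cylinder of radius R = 8 as
    r(θ) = (8 cos θ, 8 sin θ, z(θ)).
The arc-length element is
    ds = sqrt(64 + (dz/dθ)^2) dθ,
so the Lagrangian is L = sqrt(64 + z'^2).
L depends on z' only, not on z or θ, so ∂L/∂z = 0 and
    ∂L/∂z' = z' / sqrt(64 + z'^2).
The Euler-Lagrange equation gives
    d/dθ( z' / sqrt(64 + z'^2) ) = 0,
so z' is constant. Integrating once:
    z(θ) = a θ + b,
a helix on the cylinder (a straight line when the cylinder is unrolled). The constants a, b are determined by the endpoint conditions.
With endpoint conditions z(0) = -1 and z(2π) = 6: from z(0) = b we get b = -1, and a·2π + -1 = 6 gives a = 7/(2π), so
    z(θ) = (7/(2π)) θ − 1.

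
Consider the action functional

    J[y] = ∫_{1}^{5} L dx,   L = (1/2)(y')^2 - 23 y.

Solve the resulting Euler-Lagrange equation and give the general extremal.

The Lagrangian is L = (1/2)(y')^2 - 23 y.
∂L/∂y = -23.
∂L/∂y' = y'.
The Euler-Lagrange equation d/dx(∂L/∂y') − ∂L/∂y = 0 becomes:
    y'' + 23 = 0
General solution: y(x) = -(23/2) x^2 + A x + B, where A and B are arbitrary constants fixed by the endpoint conditions.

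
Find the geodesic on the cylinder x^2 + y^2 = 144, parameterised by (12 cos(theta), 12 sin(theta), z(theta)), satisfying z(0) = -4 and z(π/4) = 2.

Parameterise the cylinder of radius R = 12 as
    r(θ) = (12 cos θ, 12 sin θ, z(θ)).
The arc-length element is
    ds = sqrt(144 + (dz/dθ)^2) dθ,
so the Lagrangian is L = sqrt(144 + z'^2).
L depends on z' only, not on z or θ, so ∂L/∂z = 0 and
    ∂L/∂z' = z' / sqrt(144 + z'^2).
The Euler-Lagrange equation gives
    d/dθ( z' / sqrt(144 + z'^2) ) = 0,
so z' is constant. Integrating once:
    z(θ) = a θ + b,
a helix on the cylinder (a straight line when the cylinder is unrolled). The constants a, b are determined by the endpoint conditions.
With endpoint conditions z(0) = -4 and z(π/4) = 2: from z(0) = b we get b = -4, and a·π/4 + -4 = 2 gives a = 24/π, so
    z(θ) = (24/π) θ − 4.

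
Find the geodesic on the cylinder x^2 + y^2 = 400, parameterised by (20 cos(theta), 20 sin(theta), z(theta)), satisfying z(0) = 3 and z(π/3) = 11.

Parameterise the cylinder of radius R = 20 as
    r(θ) = (20 cos θ, 20 sin θ, z(θ)).
The arc-length element is
    ds = sqrt(400 + (dz/dθ)^2) dθ,
so the Lagrangian is L = sqrt(400 + z'^2).
L depends on z' only, not on z or θ, so ∂L/∂z = 0 and
    ∂L/∂z' = z' / sqrt(400 + z'^2).
The Euler-Lagrange equation gives
    d/dθ( z' / sqrt(400 + z'^2) ) = 0,
so z' is constant. Integrating once:
    z(θ) = a θ + b,
a helix on the cylinder (a straight line when the cylinder is unrolled). The constants a, b are determined by the endpoint conditions.
With endpoint conditions z(0) = 3 and z(π/3) = 11: from z(0) = b we get b = 3, and a·π/3 + 3 = 11 gives a = 24/π, so
    z(θ) = (24/π) θ + 3.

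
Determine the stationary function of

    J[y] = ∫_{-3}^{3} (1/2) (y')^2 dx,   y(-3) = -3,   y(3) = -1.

The Lagrangian is L = (1/2) (y')^2.
Compute ∂L/∂y = 0, ∂L/∂y' = y'.
The Euler-Lagrange equation d/dx(∂L/∂y') − ∂L/∂y = 0 reduces to
    y'' = 0.
Its general solution is
    y(x) = A x + B,
with A, B fixed by the endpoint conditions.
Applying the endpoint conditions y(-3) = -3 and y(3) = -1: solve A·-3 + B = -3 and A·3 + B = -1. Subtracting gives A(3 − -3) = -1 − -3, so A = 1/3, and B = -3 − A·-3 = -2. Therefore
    y(x) = (1/3) x - 2.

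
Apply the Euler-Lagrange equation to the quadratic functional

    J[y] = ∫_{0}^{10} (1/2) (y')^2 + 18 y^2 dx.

The Lagrangian is L = (1/2) (y')^2 + 18 y^2.
Compute ∂L/∂y = 36y, ∂L/∂y' = y'.
The Euler-Lagrange equation d/dx(∂L/∂y') − ∂L/∂y = 0 reduces to
    y'' − 36 y = 0.
Its general solution is
    y(x) = A e^(6x) + B e^(−6x),
with A, B fixed by the endpoint conditions.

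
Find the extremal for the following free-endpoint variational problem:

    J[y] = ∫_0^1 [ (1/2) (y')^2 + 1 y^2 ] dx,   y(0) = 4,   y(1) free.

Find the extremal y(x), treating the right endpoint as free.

The Lagrangian L = (1/2) (y')^2 + 1 y^2 gives
    ∂L/∂y = 2 y,   ∂L/∂y' = y'.
Euler-Lagrange: y'' − 2 y = 0.
With k = sqrt(2), the general solution is
    y(x) = A cosh(sqrt(2) x) + B sinh(sqrt(2) x).
Fixed left endpoint y(0) = 4 ⇒ A = 4.
The right endpoint x = 1 is free, so the natural (transversality) condition is ∂L/∂y' |_{x=1} = 0, i.e. y'(1) = 0.
Compute y'(x) = A k sinh(k x) + B k cosh(k x), so
    y'(1) = A k sinh(k·1) + B k cosh(k·1) = 0
    ⇒ B = −A tanh(k·1) = − 4 tanh(sqrt(2)·1).
Therefore the extremal is
    y(x) = 4 cosh(sqrt(2) x) − 4 tanh(sqrt(2)·1) sinh(sqrt(2) x).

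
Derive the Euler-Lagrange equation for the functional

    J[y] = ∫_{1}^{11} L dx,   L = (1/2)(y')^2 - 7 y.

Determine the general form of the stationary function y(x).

The Lagrangian is L = (1/2)(y')^2 - 7 y.
∂L/∂y = -7.
∂L/∂y' = y'.
The Euler-Lagrange equation d/dx(∂L/∂y') − ∂L/∂y = 0 becomes:
    y'' + 7 = 0
General solution: y(x) = -(7/2) x^2 + A x + B, where A and B are arbitrary constants fixed by the endpoint conditions.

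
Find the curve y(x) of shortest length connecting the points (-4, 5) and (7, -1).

Arc-length functional: J[y] = ∫ sqrt(1 + (y')^2) dx.
Lagrangian L = sqrt(1 + (y')^2) has no explicit y dependence, so ∂L/∂y = 0 and the Euler-Lagrange equation gives
    d/dx( y' / sqrt(1 + (y')^2) ) = 0  ⇒  y' / sqrt(1 + (y')^2) = const.
Hence y' is constant, so y(x) is affine.
Fitting the endpoints (-4, 5) and (7, -1):
    slope m = ((-1) − 5) / (7 − (-4)) = -6/11,
    intercept c = 5 − m·(-4) = 31/11.
Extremal: y(x) = (-6/11) x + 31/11.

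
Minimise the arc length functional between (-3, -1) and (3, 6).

Arc-length functional: J[y] = ∫ sqrt(1 + (y')^2) dx.
Lagrangian L = sqrt(1 + (y')^2) has no explicit y dependence, so ∂L/∂y = 0 and the Euler-Lagrange equation gives
    d/dx( y' / sqrt(1 + (y')^2) ) = 0  ⇒  y' / sqrt(1 + (y')^2) = const.
Hence y' is constant, so y(x) is affine.
Fitting the endpoints (-3, -1) and (3, 6):
    slope m = (6 − (-1)) / (3 − (-3)) = 7/6,
    intercept c = (-1) − m·(-3) = 5/2.
Extremal: y(x) = (7/6) x + 5/2.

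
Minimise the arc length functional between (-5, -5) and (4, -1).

Arc-length functional: J[y] = ∫ sqrt(1 + (y')^2) dx.
Lagrangian L = sqrt(1 + (y')^2) has no explicit y dependence, so ∂L/∂y = 0 and the Euler-Lagrange equation gives
    d/dx( y' / sqrt(1 + (y')^2) ) = 0  ⇒  y' / sqrt(1 + (y')^2) = const.
Hence y' is constant, so y(x) is affine.
Fitting the endpoints (-5, -5) and (4, -1):
    slope m = ((-1) − (-5)) / (4 − (-5)) = 4/9,
    intercept c = (-5) − m·(-5) = -25/9.
Extremal: y(x) = (4/9) x - 25/9.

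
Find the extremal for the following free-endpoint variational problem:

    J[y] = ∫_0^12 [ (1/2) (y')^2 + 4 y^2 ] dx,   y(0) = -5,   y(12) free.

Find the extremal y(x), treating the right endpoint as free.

The Lagrangian L = (1/2) (y')^2 + 4 y^2 gives
    ∂L/∂y = 8 y,   ∂L/∂y' = y'.
Euler-Lagrange: y'' − 8 y = 0.
With k = sqrt(8), the general solution is
    y(x) = A cosh(sqrt(8) x) + B sinh(sqrt(8) x).
Fixed left endpoint y(0) = -5 ⇒ A = -5.
The right endpoint x = 12 is free, so the natural (transversality) condition is ∂L/∂y' |_{x=12} = 0, i.e. y'(12) = 0.
Compute y'(x) = A k sinh(k x) + B k cosh(k x), so
    y'(12) = A k sinh(k·12) + B k cosh(k·12) = 0
    ⇒ B = −A tanh(k·12) = 5 tanh(sqrt(8)·12).
Therefore the extremal is
    y(x) = −5 cosh(sqrt(8) x) + 5 tanh(sqrt(8)·12) sinh(sqrt(8) x).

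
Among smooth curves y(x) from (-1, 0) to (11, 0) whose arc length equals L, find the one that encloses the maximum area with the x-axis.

Set up the augmented Lagrangian using a multiplier λ for the length constraint:
    F(y, y') = y − λ sqrt(1 + y'^2).
F has no explicit x dependence, so the Beltrami identity yields a first integral
    F − y' ∂F/∂y' = C.
Compute ∂F/∂y' = −λ y' / sqrt(1 + y'^2). Then
    y − λ sqrt(1 + y'^2) + λ y'^2 / sqrt(1 + y'^2) = C
    ⇒  y − λ / sqrt(1 + y'^2) = C.
Solving for y' and integrating gives
    (x − a)^2 + (y − b)^2 = λ^2,
a circular arc of radius λ. The constants a, b are determined by the endpoint conditions y(-1) = y(11) = 0, and λ is fixed implicitly by the length constraint
    ∫_{-1}^{11} sqrt(1 + y'^2) dx = L.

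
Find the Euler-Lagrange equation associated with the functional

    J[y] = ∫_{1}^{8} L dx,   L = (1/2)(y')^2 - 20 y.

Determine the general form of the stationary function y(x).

The Lagrangian is L = (1/2)(y')^2 - 20 y.
∂L/∂y = -20.
∂L/∂y' = y'.
The Euler-Lagrange equation d/dx(∂L/∂y') − ∂L/∂y = 0 becomes:
    y'' + 20 = 0
General solution: y(x) = -10 x^2 + A x + B, where A and B are arbitrary constants fixed by the endpoint conditions.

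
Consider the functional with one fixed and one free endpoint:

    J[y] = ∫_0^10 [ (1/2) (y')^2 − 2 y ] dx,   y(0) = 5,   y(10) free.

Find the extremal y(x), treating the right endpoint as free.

The Lagrangian L = (1/2) (y')^2 − 2 y gives
    ∂L/∂y = −2,   ∂L/∂y' = y'.
Euler-Lagrange: d/dx(y') − (−2) = 0, i.e. y'' + 2 = 0, so
    y(x) = −(2/2) x^2 + C1 x + C2.
Fixed left endpoint y(0) = 5 ⇒ C2 = 5.
The right endpoint x = 10 is free, so the natural (transversality) condition is ∂L/∂y' |_{x=10} = 0, i.e. y'(10) = 0.
Compute y'(x) = −2 x + C1, so y'(10) = −20 + C1 = 0 ⇒ C1 = 20.
Therefore the extremal is
    y(x) = −x^2 + 20 x + 5.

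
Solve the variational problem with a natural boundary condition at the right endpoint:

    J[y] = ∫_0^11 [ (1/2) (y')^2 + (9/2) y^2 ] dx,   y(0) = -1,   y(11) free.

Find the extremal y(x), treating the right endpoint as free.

The Lagrangian L = (1/2) (y')^2 + (9/2) y^2 gives
    ∂L/∂y = 9 y,   ∂L/∂y' = y'.
Euler-Lagrange: y'' − 9 y = 0.
With k = 3, the general solution is
    y(x) = A cosh(3 x) + B sinh(3 x).
Fixed left endpoint y(0) = -1 ⇒ A = -1.
The right endpoint x = 11 is free, so the natural (transversality) condition is ∂L/∂y' |_{x=11} = 0, i.e. y'(11) = 0.
Compute y'(x) = A k sinh(k x) + B k cosh(k x), so
    y'(11) = A k sinh(k·11) + B k cosh(k·11) = 0
    ⇒ B = −A tanh(k·11) = tanh(3·11).
Therefore the extremal is
    y(x) = −cosh(3 x) + tanh(3·11) sinh(3 x).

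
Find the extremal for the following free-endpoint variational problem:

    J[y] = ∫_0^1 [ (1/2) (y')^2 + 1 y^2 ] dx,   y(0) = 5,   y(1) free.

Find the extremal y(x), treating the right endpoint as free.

The Lagrangian L = (1/2) (y')^2 + 1 y^2 gives
    ∂L/∂y = 2 y,   ∂L/∂y' = y'.
Euler-Lagrange: y'' − 2 y = 0.
With k = sqrt(2), the general solution is
    y(x) = A cosh(sqrt(2) x) + B sinh(sqrt(2) x).
Fixed left endpoint y(0) = 5 ⇒ A = 5.
The right endpoint x = 1 is free, so the natural (transversality) condition is ∂L/∂y' |_{x=1} = 0, i.e. y'(1) = 0.
Compute y'(x) = A k sinh(k x) + B k cosh(k x), so
    y'(1) = A k sinh(k·1) + B k cosh(k·1) = 0
    ⇒ B = −A tanh(k·1) = − 5 tanh(sqrt(2)·1).
Therefore the extremal is
    y(x) = 5 cosh(sqrt(2) x) − 5 tanh(sqrt(2)·1) sinh(sqrt(2) x).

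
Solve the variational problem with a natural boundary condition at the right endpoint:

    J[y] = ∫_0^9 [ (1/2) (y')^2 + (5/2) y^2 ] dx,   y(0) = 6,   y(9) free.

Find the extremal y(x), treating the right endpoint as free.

The Lagrangian L = (1/2) (y')^2 + (5/2) y^2 gives
    ∂L/∂y = 5 y,   ∂L/∂y' = y'.
Euler-Lagrange: y'' − 5 y = 0.
With k = sqrt(5), the general solution is
    y(x) = A cosh(sqrt(5) x) + B sinh(sqrt(5) x).
Fixed left endpoint y(0) = 6 ⇒ A = 6.
The right endpoint x = 9 is free, so the natural (transversality) condition is ∂L/∂y' |_{x=9} = 0, i.e. y'(9) = 0.
Compute y'(x) = A k sinh(k x) + B k cosh(k x), so
    y'(9) = A k sinh(k·9) + B k cosh(k·9) = 0
    ⇒ B = −A tanh(k·9) = − 6 tanh(sqrt(5)·9).
Therefore the extremal is
    y(x) = 6 cosh(sqrt(5) x) − 6 tanh(sqrt(5)·9) sinh(sqrt(5) x).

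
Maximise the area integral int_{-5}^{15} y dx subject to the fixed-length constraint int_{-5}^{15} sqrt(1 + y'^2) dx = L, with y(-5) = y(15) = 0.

Set up the augmented Lagrangian using a multiplier λ for the length constraint:
    F(y, y') = y − λ sqrt(1 + y'^2).
F has no explicit x dependence, so the Beltrami identity yields a first integral
    F − y' ∂F/∂y' = C.
Compute ∂F/∂y' = −λ y' / sqrt(1 + y'^2). Then
    y − λ sqrt(1 + y'^2) + λ y'^2 / sqrt(1 + y'^2) = C
    ⇒  y − λ / sqrt(1 + y'^2) = C.
Solving for y' and integrating gives
    (x − a)^2 + (y − b)^2 = λ^2,
a circular arc of radius λ. The constants a, b are determined by the endpoint conditions y(-5) = y(15) = 0, and λ is fixed implicitly by the length constraint
    ∫_{-5}^{15} sqrt(1 + y'^2) dx = L.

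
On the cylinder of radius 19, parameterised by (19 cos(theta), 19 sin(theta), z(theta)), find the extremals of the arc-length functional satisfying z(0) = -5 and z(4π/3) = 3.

Parameterise the cylinder of radius R = 19 as
    r(θ) = (19 cos θ, 19 sin θ, z(θ)).
The arc-length element is
    ds = sqrt(361 + (dz/dθ)^2) dθ,
so the Lagrangian is L = sqrt(361 + z'^2).
L depends on z' only, not on z or θ, so ∂L/∂z = 0 and
    ∂L/∂z' = z' / sqrt(361 + z'^2).
The Euler-Lagrange equation gives
    d/dθ( z' / sqrt(361 + z'^2) ) = 0,
so z' is constant. Integrating once:
    z(θ) = a θ + b,
a helix on the cylinder (a straight line when the cylinder is unrolled). The constants a, b are determined by the endpoint conditions.
With endpoint conditions z(0) = -5 and z(4π/3) = 3: from z(0) = b we get b = -5, and a·4π/3 + -5 = 3 gives a = 6/π, so
    z(θ) = (6/π) θ − 5.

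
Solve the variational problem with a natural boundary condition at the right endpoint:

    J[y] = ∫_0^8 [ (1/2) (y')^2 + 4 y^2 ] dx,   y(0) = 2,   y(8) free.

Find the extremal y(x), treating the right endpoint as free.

The Lagrangian L = (1/2) (y')^2 + 4 y^2 gives
    ∂L/∂y = 8 y,   ∂L/∂y' = y'.
Euler-Lagrange: y'' − 8 y = 0.
With k = sqrt(8), the general solution is
    y(x) = A cosh(sqrt(8) x) + B sinh(sqrt(8) x).
Fixed left endpoint y(0) = 2 ⇒ A = 2.
The right endpoint x = 8 is free, so the natural (transversality) condition is ∂L/∂y' |_{x=8} = 0, i.e. y'(8) = 0.
Compute y'(x) = A k sinh(k x) + B k cosh(k x), so
    y'(8) = A k sinh(k·8) + B k cosh(k·8) = 0
    ⇒ B = −A tanh(k·8) = − 2 tanh(sqrt(8)·8).
Therefore the extremal is
    y(x) = 2 cosh(sqrt(8) x) − 2 tanh(sqrt(8)·8) sinh(sqrt(8) x).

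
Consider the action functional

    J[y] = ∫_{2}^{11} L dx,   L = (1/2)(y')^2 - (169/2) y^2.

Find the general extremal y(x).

The Lagrangian is L = (1/2)(y')^2 - (169/2) y^2.
∂L/∂y = -169y.
∂L/∂y' = y'.
The Euler-Lagrange equation d/dx(∂L/∂y') − ∂L/∂y = 0 becomes:
    y'' + 169 y = 0
General solution: y(x) = A sin(13x) + B cos(13x), where A and B are arbitrary constants fixed by the endpoint conditions.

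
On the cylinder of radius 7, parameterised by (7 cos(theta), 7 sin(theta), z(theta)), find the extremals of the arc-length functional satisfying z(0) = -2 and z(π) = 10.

Parameterise the cylinder of radius R = 7 as
    r(θ) = (7 cos θ, 7 sin θ, z(θ)).
The arc-length element is
    ds = sqrt(49 + (dz/dθ)^2) dθ,
so the Lagrangian is L = sqrt(49 + z'^2).
L depends on z' only, not on z or θ, so ∂L/∂z = 0 and
    ∂L/∂z' = z' / sqrt(49 + z'^2).
The Euler-Lagrange equation gives
    d/dθ( z' / sqrt(49 + z'^2) ) = 0,
so z' is constant. Integrating once:
    z(θ) = a θ + b,
a helix on the cylinder (a straight line when the cylinder is unrolled). The constants a, b are determined by the endpoint conditions.
With endpoint conditions z(0) = -2 and z(π) = 10: from z(0) = b we get b = -2, and a·π + -2 = 10 gives a = 12/π, so
    z(θ) = (12/π) θ − 2.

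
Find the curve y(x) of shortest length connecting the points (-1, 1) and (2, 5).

Arc-length functional: J[y] = ∫ sqrt(1 + (y')^2) dx.
Lagrangian L = sqrt(1 + (y')^2) has no explicit y dependence, so ∂L/∂y = 0 and the Euler-Lagrange equation gives
    d/dx( y' / sqrt(1 + (y')^2) ) = 0  ⇒  y' / sqrt(1 + (y')^2) = const.
Hence y' is constant, so y(x) is affine.
Fitting the endpoints (-1, 1) and (2, 5):
    slope m = (5 − 1) / (2 − (-1)) = 4/3,
    intercept c = 1 − m·(-1) = 7/3.
Extremal: y(x) = (4/3) x + 7/3.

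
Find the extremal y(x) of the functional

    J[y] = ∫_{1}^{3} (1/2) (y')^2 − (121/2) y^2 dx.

The Lagrangian is L = (1/2) (y')^2 − (121/2) y^2.
Compute ∂L/∂y = -121y, ∂L/∂y' = y'.
The Euler-Lagrange equation d/dx(∂L/∂y') − ∂L/∂y = 0 reduces to
    y'' + 121 y = 0.
Its general solution is
    y(x) = A sin(11x) + B cos(11x),
with A, B fixed by the endpoint conditions.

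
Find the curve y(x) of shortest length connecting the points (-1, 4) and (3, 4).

Arc-length functional: J[y] = ∫ sqrt(1 + (y')^2) dx.
Lagrangian L = sqrt(1 + (y')^2) has no explicit y dependence, so ∂L/∂y = 0 and the Euler-Lagrange equation gives
    d/dx( y' / sqrt(1 + (y')^2) ) = 0  ⇒  y' / sqrt(1 + (y')^2) = const.
Hence y' is constant, so y(x) is affine.
Fitting the endpoints (-1, 4) and (3, 4):
    slope m = (4 − 4) / (3 − (-1)) = 0,
    intercept c = 4 − m·(-1) = 4.
Extremal: y(x) = 4.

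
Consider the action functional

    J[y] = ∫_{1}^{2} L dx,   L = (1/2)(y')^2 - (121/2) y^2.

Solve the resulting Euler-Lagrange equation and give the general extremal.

The Lagrangian is L = (1/2)(y')^2 - (121/2) y^2.
∂L/∂y = -121y.
∂L/∂y' = y'.
The Euler-Lagrange equation d/dx(∂L/∂y') − ∂L/∂y = 0 becomes:
    y'' + 121 y = 0
General solution: y(x) = A sin(11x) + B cos(11x), where A and B are arbitrary constants fixed by the endpoint conditions.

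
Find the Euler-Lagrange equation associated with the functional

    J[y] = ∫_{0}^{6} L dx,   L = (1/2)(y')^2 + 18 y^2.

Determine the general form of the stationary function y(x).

The Lagrangian is L = (1/2)(y')^2 + 18 y^2.
∂L/∂y = 36y.
∂L/∂y' = y'.
The Euler-Lagrange equation d/dx(∂L/∂y') − ∂L/∂y = 0 becomes:
    y'' - 36 y = 0
General solution: y(x) = A e^(6x) + B e^(-6x), where A and B are arbitrary constants fixed by the endpoint conditions.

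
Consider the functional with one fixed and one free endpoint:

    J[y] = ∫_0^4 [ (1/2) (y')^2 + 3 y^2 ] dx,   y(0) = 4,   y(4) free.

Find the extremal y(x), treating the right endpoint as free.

The Lagrangian L = (1/2) (y')^2 + 3 y^2 gives
    ∂L/∂y = 6 y,   ∂L/∂y' = y'.
Euler-Lagrange: y'' − 6 y = 0.
With k = sqrt(6), the general solution is
    y(x) = A cosh(sqrt(6) x) + B sinh(sqrt(6) x).
Fixed left endpoint y(0) = 4 ⇒ A = 4.
The right endpoint x = 4 is free, so the natural (transversality) condition is ∂L/∂y' |_{x=4} = 0, i.e. y'(4) = 0.
Compute y'(x) = A k sinh(k x) + B k cosh(k x), so
    y'(4) = A k sinh(k·4) + B k cosh(k·4) = 0
    ⇒ B = −A tanh(k·4) = − 4 tanh(sqrt(6)·4).
Therefore the extremal is
    y(x) = 4 cosh(sqrt(6) x) − 4 tanh(sqrt(6)·4) sinh(sqrt(6) x).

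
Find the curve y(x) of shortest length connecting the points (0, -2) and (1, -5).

Arc-length functional: J[y] = ∫ sqrt(1 + (y')^2) dx.
Lagrangian L = sqrt(1 + (y')^2) has no explicit y dependence, so ∂L/∂y = 0 and the Euler-Lagrange equation gives
    d/dx( y' / sqrt(1 + (y')^2) ) = 0  ⇒  y' / sqrt(1 + (y')^2) = const.
Hence y' is constant, so y(x) is affine.
Fitting the endpoints (0, -2) and (1, -5):
    slope m = ((-5) − (-2)) / (1 − 0) = -3,
    intercept c = (-2) − m·0 = -2.
Extremal: y(x) = -3 x - 2.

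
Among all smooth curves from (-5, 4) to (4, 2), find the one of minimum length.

Arc-length functional: J[y] = ∫ sqrt(1 + (y')^2) dx.
Lagrangian L = sqrt(1 + (y')^2) has no explicit y dependence, so ∂L/∂y = 0 and the Euler-Lagrange equation gives
    d/dx( y' / sqrt(1 + (y')^2) ) = 0  ⇒  y' / sqrt(1 + (y')^2) = const.
Hence y' is constant, so y(x) is affine.
Fitting the endpoints (-5, 4) and (4, 2):
    slope m = (2 − 4) / (4 − (-5)) = -2/9,
    intercept c = 4 − m·(-5) = 26/9.
Extremal: y(x) = (-2/9) x + 26/9.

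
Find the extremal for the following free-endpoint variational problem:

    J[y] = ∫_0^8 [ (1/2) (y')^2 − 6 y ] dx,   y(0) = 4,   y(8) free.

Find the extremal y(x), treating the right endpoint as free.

The Lagrangian L = (1/2) (y')^2 − 6 y gives
    ∂L/∂y = −6,   ∂L/∂y' = y'.
Euler-Lagrange: d/dx(y') − (−6) = 0, i.e. y'' + 6 = 0, so
    y(x) = −(6/2) x^2 + C1 x + C2.
Fixed left endpoint y(0) = 4 ⇒ C2 = 4.
The right endpoint x = 8 is free, so the natural (transversality) condition is ∂L/∂y' |_{x=8} = 0, i.e. y'(8) = 0.
Compute y'(x) = −6 x + C1, so y'(8) = −48 + C1 = 0 ⇒ C1 = 48.
Therefore the extremal is
    y(x) = −3 x^2 + 48 x + 4.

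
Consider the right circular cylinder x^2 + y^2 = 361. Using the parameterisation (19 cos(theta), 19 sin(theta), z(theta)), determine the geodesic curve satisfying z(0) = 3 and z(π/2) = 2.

Parameterise the cylinder of radius R = 19 as
    r(θ) = (19 cos θ, 19 sin θ, z(θ)).
The arc-length element is
    ds = sqrt(361 + (dz/dθ)^2) dθ,
so the Lagrangian is L = sqrt(361 + z'^2).
L depends on z' only, not on z or θ, so ∂L/∂z = 0 and
    ∂L/∂z' = z' / sqrt(361 + z'^2).
The Euler-Lagrange equation gives
    d/dθ( z' / sqrt(361 + z'^2) ) = 0,
so z' is constant. Integrating once:
    z(θ) = a θ + b,
a helix on the cylinder (a straight line when the cylinder is unrolled). The constants a, b are determined by the endpoint conditions.
With endpoint conditions z(0) = 3 and z(π/2) = 2: from z(0) = b we get b = 3, and a·π/2 + 3 = 2 gives a = -2/π, so
    z(θ) = (-2/π) θ + 3.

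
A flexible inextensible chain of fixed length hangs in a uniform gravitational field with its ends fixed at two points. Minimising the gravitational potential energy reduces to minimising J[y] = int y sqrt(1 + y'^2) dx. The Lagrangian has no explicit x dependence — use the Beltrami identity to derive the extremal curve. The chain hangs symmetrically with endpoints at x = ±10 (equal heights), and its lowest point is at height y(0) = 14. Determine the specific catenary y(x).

The Lagrangian L(y, y') = y sqrt(1 + y'^2) has no explicit x dependence, so the Beltrami identity applies:
    L − y' ∂L/∂y' = C.
Compute ∂L/∂y' = y · y' / sqrt(1 + y'^2). Then
    L − y' ∂L/∂y'
    = y sqrt(1 + y'^2) − y · y'^2 / sqrt(1 + y'^2)
    = y (1 + y'^2 − y'^2) / sqrt(1 + y'^2)
    = y / sqrt(1 + y'^2) = C.
Squaring gives y^2 = C^2 (1 + y'^2), i.e.
    y'^2 = y^2 / C^2 − 1.
Separating variables,
    dy / sqrt(y^2 − C^2) = dx / C,
and integrating gives arccosh(y / C) = (x − a)/C, so
    y(x) = C cosh((x − a)/C),
the catenary. The constants C and a are fixed by the two endpoint conditions (and, for the hanging-chain problem, the length constraint selects C).
Now fit the given data. The endpoints x = ±10 are symmetric at equal height, so the catenary is even about its minimum: a = 0 and y(x) = C cosh(x/C). The lowest point is y(0) = C cosh(0) = C, and we are told y(0) = 14, so C = 14. Therefore
    y(x) = 14 cosh(x/14),
and at the endpoints
    y(±10) = 14 cosh(10/14).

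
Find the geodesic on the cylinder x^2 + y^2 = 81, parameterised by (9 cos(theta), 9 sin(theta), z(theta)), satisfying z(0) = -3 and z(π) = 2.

Parameterise the cylinder of radius R = 9 as
    r(θ) = (9 cos θ, 9 sin θ, z(θ)).
The arc-length element is
    ds = sqrt(81 + (dz/dθ)^2) dθ,
so the Lagrangian is L = sqrt(81 + z'^2).
L depends on z' only, not on z or θ, so ∂L/∂z = 0 and
    ∂L/∂z' = z' / sqrt(81 + z'^2).
The Euler-Lagrange equation gives
    d/dθ( z' / sqrt(81 + z'^2) ) = 0,
so z' is constant. Integrating once:
    z(θ) = a θ + b,
a helix on the cylinder (a straight line when the cylinder is unrolled). The constants a, b are determined by the endpoint conditions.
With endpoint conditions z(0) = -3 and z(π) = 2: from z(0) = b we get b = -3, and a·π + -3 = 2 gives a = 5/π, so
    z(θ) = (5/π) θ − 3.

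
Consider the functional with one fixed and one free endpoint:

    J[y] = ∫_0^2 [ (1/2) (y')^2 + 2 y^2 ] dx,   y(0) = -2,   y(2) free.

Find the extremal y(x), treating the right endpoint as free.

The Lagrangian L = (1/2) (y')^2 + 2 y^2 gives
    ∂L/∂y = 4 y,   ∂L/∂y' = y'.
Euler-Lagrange: y'' − 4 y = 0.
With k = 2, the general solution is
    y(x) = A cosh(2 x) + B sinh(2 x).
Fixed left endpoint y(0) = -2 ⇒ A = -2.
The right endpoint x = 2 is free, so the natural (transversality) condition is ∂L/∂y' |_{x=2} = 0, i.e. y'(2) = 0.
Compute y'(x) = A k sinh(k x) + B k cosh(k x), so
    y'(2) = A k sinh(k·2) + B k cosh(k·2) = 0
    ⇒ B = −A tanh(k·2) = 2 tanh(2·2).
Therefore the extremal is
    y(x) = −2 cosh(2 x) + 2 tanh(2·2) sinh(2 x).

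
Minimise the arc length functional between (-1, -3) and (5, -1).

Arc-length functional: J[y] = ∫ sqrt(1 + (y')^2) dx.
Lagrangian L = sqrt(1 + (y')^2) has no explicit y dependence, so ∂L/∂y = 0 and the Euler-Lagrange equation gives
    d/dx( y' / sqrt(1 + (y')^2) ) = 0  ⇒  y' / sqrt(1 + (y')^2) = const.
Hence y' is constant, so y(x) is affine.
Fitting the endpoints (-1, -3) and (5, -1):
    slope m = ((-1) − (-3)) / (5 − (-1)) = 1/3,
    intercept c = (-3) − m·(-1) = -8/3.
Extremal: y(x) = (1/3) x - 8/3.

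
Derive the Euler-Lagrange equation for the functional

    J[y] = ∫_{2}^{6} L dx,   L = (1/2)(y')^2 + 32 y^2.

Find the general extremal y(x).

The Lagrangian is L = (1/2)(y')^2 + 32 y^2.
∂L/∂y = 64y.
∂L/∂y' = y'.
The Euler-Lagrange equation d/dx(∂L/∂y') − ∂L/∂y = 0 becomes:
    y'' - 64 y = 0
General solution: y(x) = A e^(8x) + B e^(-8x), where A and B are arbitrary constants fixed by the endpoint conditions.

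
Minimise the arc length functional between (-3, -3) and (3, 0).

Arc-length functional: J[y] = ∫ sqrt(1 + (y')^2) dx.
Lagrangian L = sqrt(1 + (y')^2) has no explicit y dependence, so ∂L/∂y = 0 and the Euler-Lagrange equation gives
    d/dx( y' / sqrt(1 + (y')^2) ) = 0  ⇒  y' / sqrt(1 + (y')^2) = const.
Hence y' is constant, so y(x) is affine.
Fitting the endpoints (-3, -3) and (3, 0):
    slope m = (0 − (-3)) / (3 − (-3)) = 1/2,
    intercept c = (-3) − m·(-3) = -3/2.
Extremal: y(x) = (1/2) x - 3/2.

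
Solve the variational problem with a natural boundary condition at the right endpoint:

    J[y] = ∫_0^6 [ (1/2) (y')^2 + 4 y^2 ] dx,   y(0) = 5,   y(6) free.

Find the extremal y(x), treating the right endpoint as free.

The Lagrangian L = (1/2) (y')^2 + 4 y^2 gives
    ∂L/∂y = 8 y,   ∂L/∂y' = y'.
Euler-Lagrange: y'' − 8 y = 0.
With k = sqrt(8), the general solution is
    y(x) = A cosh(sqrt(8) x) + B sinh(sqrt(8) x).
Fixed left endpoint y(0) = 5 ⇒ A = 5.
The right endpoint x = 6 is free, so the natural (transversality) condition is ∂L/∂y' |_{x=6} = 0, i.e. y'(6) = 0.
Compute y'(x) = A k sinh(k x) + B k cosh(k x), so
    y'(6) = A k sinh(k·6) + B k cosh(k·6) = 0
    ⇒ B = −A tanh(k·6) = − 5 tanh(sqrt(8)·6).
Therefore the extremal is
    y(x) = 5 cosh(sqrt(8) x) − 5 tanh(sqrt(8)·6) sinh(sqrt(8) x).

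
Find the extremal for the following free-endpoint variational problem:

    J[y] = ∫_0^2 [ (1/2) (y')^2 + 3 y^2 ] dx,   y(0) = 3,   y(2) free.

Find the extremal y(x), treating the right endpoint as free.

The Lagrangian L = (1/2) (y')^2 + 3 y^2 gives
    ∂L/∂y = 6 y,   ∂L/∂y' = y'.
Euler-Lagrange: y'' − 6 y = 0.
With k = sqrt(6), the general solution is
    y(x) = A cosh(sqrt(6) x) + B sinh(sqrt(6) x).
Fixed left endpoint y(0) = 3 ⇒ A = 3.
The right endpoint x = 2 is free, so the natural (transversality) condition is ∂L/∂y' |_{x=2} = 0, i.e. y'(2) = 0.
Compute y'(x) = A k sinh(k x) + B k cosh(k x), so
    y'(2) = A k sinh(k·2) + B k cosh(k·2) = 0
    ⇒ B = −A tanh(k·2) = − 3 tanh(sqrt(6)·2).
Therefore the extremal is
    y(x) = 3 cosh(sqrt(6) x) − 3 tanh(sqrt(6)·2) sinh(sqrt(6) x).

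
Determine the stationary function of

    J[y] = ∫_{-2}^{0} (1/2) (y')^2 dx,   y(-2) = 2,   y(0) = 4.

The Lagrangian is L = (1/2) (y')^2.
Compute ∂L/∂y = 0, ∂L/∂y' = y'.
The Euler-Lagrange equation d/dx(∂L/∂y') − ∂L/∂y = 0 reduces to
    y'' = 0.
Its general solution is
    y(x) = A x + B,
with A, B fixed by the endpoint conditions.
Applying the endpoint conditions y(-2) = 2 and y(0) = 4: solve A·-2 + B = 2 and A·0 + B = 4. Subtracting gives A(0 − -2) = 4 − 2, so A = 1, and B = 2 − A·-2 = 4. Therefore
    y(x) = x + 4.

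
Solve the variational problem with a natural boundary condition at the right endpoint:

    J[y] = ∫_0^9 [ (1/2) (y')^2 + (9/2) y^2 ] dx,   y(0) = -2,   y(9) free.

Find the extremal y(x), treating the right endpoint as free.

The Lagrangian L = (1/2) (y')^2 + (9/2) y^2 gives
    ∂L/∂y = 9 y,   ∂L/∂y' = y'.
Euler-Lagrange: y'' − 9 y = 0.
With k = 3, the general solution is
    y(x) = A cosh(3 x) + B sinh(3 x).
Fixed left endpoint y(0) = -2 ⇒ A = -2.
The right endpoint x = 9 is free, so the natural (transversality) condition is ∂L/∂y' |_{x=9} = 0, i.e. y'(9) = 0.
Compute y'(x) = A k sinh(k x) + B k cosh(k x), so
    y'(9) = A k sinh(k·9) + B k cosh(k·9) = 0
    ⇒ B = −A tanh(k·9) = 2 tanh(3·9).
Therefore the extremal is
    y(x) = −2 cosh(3 x) + 2 tanh(3·9) sinh(3 x).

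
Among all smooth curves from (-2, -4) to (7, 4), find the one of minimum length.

Arc-length functional: J[y] = ∫ sqrt(1 + (y')^2) dx.
Lagrangian L = sqrt(1 + (y')^2) has no explicit y dependence, so ∂L/∂y = 0 and the Euler-Lagrange equation gives
    d/dx( y' / sqrt(1 + (y')^2) ) = 0  ⇒  y' / sqrt(1 + (y')^2) = const.
Hence y' is constant, so y(x) is affine.
Fitting the endpoints (-2, -4) and (7, 4):
    slope m = (4 − (-4)) / (7 − (-2)) = 8/9,
    intercept c = (-4) − m·(-2) = -20/9.
Extremal: y(x) = (8/9) x - 20/9.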